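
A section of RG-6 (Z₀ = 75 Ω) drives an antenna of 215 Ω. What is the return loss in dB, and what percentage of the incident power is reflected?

Γ = (215 − 75)/(215 + 75) = 0.483
RL = −20·log₁₀(0.483) = 6.33 dB
P_refl/P_inc = |Γ|² = 0.233

RL ≈ 6.33 dB; 23.3% of incident power reflected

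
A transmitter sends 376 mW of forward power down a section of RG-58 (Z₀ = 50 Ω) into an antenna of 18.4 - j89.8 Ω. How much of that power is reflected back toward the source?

|Γ| = |(-31.6 − j89.8)/(68.4 − j89.8)| = 0.843
|Γ|² = 0.711
P_refl = |Γ|²·P_inc = 267 mW, P_del = (1 − |Γ|²)·P_inc = 109 mW

P_reflected ≈ 267 mW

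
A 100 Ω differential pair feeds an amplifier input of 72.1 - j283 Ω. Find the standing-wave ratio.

VSWR ≈ 13.1

Γ = (Z_L − Z_0)/(Z_L + Z_0) = (-27.9 − j283)/(172.1 − j283)
|Γ| = 284/331 = 0.859
VSWR = (1 + |Γ|)/(1 − |Γ|) = 1.86/0.141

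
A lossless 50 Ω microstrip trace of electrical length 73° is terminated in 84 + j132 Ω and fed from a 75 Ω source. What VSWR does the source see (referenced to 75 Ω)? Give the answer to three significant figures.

VSWR ≈ 7.91

tan(βl) = 3.27
Z_in = Z_0·(Z_L + jZ_0·tanβl)/(Z_0 + jZ_L·tanβl) = 11.1 − j30.7 Ω
Γ_s = (Z_in − Z_s)/(Z_in + Z_s) = (-63.9 − j30.7)/(86.1 − j30.7), |Γ_s| = 0.775
VSWR = (1 + |Γ_s|)/(1 − |Γ_s|)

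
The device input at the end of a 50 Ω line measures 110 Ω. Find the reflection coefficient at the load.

Γ = (Z_L − Z_0)/(Z_L + Z_0) = (110 − 50)/(110 + 50) = 60/160

Γ = 0.375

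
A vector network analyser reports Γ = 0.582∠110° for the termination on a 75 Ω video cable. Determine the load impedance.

Z_L ≈ 28.6 + j47.2 Ω

Z_L = Z_0·(1 + Γ)/(1 − Γ) = 75·(0.801 + j0.547)/(1.2 − j0.547)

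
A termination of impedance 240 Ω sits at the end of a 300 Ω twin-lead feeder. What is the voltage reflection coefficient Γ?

Γ = -0.111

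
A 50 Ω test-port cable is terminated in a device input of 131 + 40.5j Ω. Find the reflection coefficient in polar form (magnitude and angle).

Γ = (Z_L − Z_0)/(Z_L + Z_0) = (81 + j40.5)/(181 + j40.5)
|Γ| = 90.6/185 = 0.488

Γ ≈ 0.488 ∠ 14°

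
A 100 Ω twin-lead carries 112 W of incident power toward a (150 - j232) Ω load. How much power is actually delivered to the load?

P_delivered ≈ 57.8 W

|Γ| = |(50 − j232)/(250 − j232)| = 0.696
|Γ|² = 0.484
P_refl = |Γ|²·P_inc = 54.2 W, P_del = (1 − |Γ|²)·P_inc = 57.8 W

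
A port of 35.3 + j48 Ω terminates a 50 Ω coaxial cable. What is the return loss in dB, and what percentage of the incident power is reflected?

RL ≈ 5.8 dB; 26.3% of incident power reflected

Γ = (-14.7 + j48)/(85.3 + j48), |Γ| = 0.513
RL = −20·log₁₀(0.513) = 5.8 dB
P_refl/P_inc = |Γ|² = 0.263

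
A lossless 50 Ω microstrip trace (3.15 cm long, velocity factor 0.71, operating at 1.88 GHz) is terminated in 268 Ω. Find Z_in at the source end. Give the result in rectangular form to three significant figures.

λ = v/f = 0.71·c / 1.88 GHz = 0.113 m
βl = 2π·l/λ = 2π × 0.278 = 100°
tan(βl) = tan(100°) = -5.62
Z_in = Z_0·(Z_L + jZ_0·tanβl)/(Z_0 + jZ_L·tanβl)
     = 50·(268 − j281)/(50 − j1510)

Z_in ≈ 9.61 + j8.58 Ω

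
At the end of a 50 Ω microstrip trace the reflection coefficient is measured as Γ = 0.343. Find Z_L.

Z_L ≈ 102 Ω

Z_L = Z_0·(1 + Γ)/(1 − Γ) = 50·(1.34)/(0.657)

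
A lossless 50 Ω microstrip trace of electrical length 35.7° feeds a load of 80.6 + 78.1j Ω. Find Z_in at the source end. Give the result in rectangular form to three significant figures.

Z_in ≈ 90.1 − j79.1 Ω

tan(βl) = tan(35.7°) = 0.719
Z_in = Z_0·(Z_L + jZ_0·tanβl)/(Z_0 + jZ_L·tanβl)
     = 50·(80.6 + j114)/(-6.12 + j57.9)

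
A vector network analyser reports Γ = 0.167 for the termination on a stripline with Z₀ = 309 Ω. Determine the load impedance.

Z_L ≈ 433 Ω

Z_L = Z_0·(1 + Γ)/(1 − Γ) = 309·(1.17)/(0.833)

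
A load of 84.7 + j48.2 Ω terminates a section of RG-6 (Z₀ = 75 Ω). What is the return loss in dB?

RL ≈ 10.6 dB

Γ = (9.7 + j48.2)/(159.7 + j48.2), |Γ| = 0.295
RL = −20·log₁₀|Γ| = −20·log₁₀(0.295)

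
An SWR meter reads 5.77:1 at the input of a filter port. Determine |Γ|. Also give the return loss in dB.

|Γ| ≈ 0.705; return loss ≈ 3.04 dB

|Γ| = (S − 1)/(S + 1) = (5.77 − 1)/(5.77 + 1) = 4.77/6.77
RL = −20·log₁₀|Γ| = −20·log₁₀(0.705)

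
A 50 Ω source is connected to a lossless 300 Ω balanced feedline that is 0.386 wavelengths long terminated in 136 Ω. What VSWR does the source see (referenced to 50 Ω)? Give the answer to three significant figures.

VSWR ≈ 7.36

βl = 2π × 0.386 = 139°
tan(βl) = -0.871
Z_in = Z_0·(Z_L + jZ_0·tanβl)/(Z_0 + jZ_L·tanβl) = 207 − j180 Ω
Γ_s = (Z_in − Z_s)/(Z_in + Z_s) = (157 − j180)/(257 − j180), |Γ_s| = 0.761
VSWR = (1 + |Γ_s|)/(1 − |Γ_s|)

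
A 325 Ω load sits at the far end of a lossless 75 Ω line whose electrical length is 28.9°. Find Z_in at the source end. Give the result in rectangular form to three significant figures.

Z_in ≈ 63.1 − j109 Ω

tan(βl) = tan(28.9°) = 0.552
Z_in = Z_0·(Z_L + jZ_0·tanβl)/(Z_0 + jZ_L·tanβl)
     = 75·(325 + j41.4)/(75 + j179)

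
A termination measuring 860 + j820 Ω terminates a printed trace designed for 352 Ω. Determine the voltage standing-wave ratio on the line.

VSWR ≈ 4.87

Γ = (Z_L − Z_0)/(Z_L + Z_0) = (508 + j820)/(1212 + j820)
|Γ| = 965/1460 = 0.659
VSWR = (1 + |Γ|)/(1 − |Γ|) = 1.66/0.341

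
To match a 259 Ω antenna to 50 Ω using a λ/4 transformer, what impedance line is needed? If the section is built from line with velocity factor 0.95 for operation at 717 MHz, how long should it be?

Z_qwt ≈ 114 Ω; length ≈ 9.94 cm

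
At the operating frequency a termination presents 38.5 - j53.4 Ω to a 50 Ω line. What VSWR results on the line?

VSWR ≈ 3.24

Γ = (Z_L − Z_0)/(Z_L + Z_0) = (-11.5 − j53.4)/(88.5 − j53.4)
|Γ| = 54.6/103 = 0.528
VSWR = (1 + |Γ|)/(1 − |Γ|) = 1.53/0.472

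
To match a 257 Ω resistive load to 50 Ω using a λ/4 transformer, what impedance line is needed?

Z_qwt = √(Z_0·R_L) = √(50 × 257) = √12850

Z_qwt ≈ 113 Ω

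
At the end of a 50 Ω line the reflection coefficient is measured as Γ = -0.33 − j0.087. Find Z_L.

Z_L = Z_0·(1 + Γ)/(1 − Γ) = 50·(0.67 − j0.087)/(1.33 + j0.087)

Z_L ≈ 24.9 − j4.9 Ω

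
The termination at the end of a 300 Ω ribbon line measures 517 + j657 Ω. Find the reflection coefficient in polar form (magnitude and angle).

Γ ≈ 0.66 ∠ 32.9°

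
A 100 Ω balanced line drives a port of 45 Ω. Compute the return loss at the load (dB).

Γ = (45 − 100)/(45 + 100) = -0.379
RL = −20·log₁₀|Γ| = −20·log₁₀(0.379)

RL ≈ 8.42 dB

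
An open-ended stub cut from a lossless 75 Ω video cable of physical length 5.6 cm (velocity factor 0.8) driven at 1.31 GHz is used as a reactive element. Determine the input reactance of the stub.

λ = v/f = 0.8·c / 1.31 GHz = 0.183 m
βl = 2π·l/λ = 2π × 0.306 = 110°
tan(βl) = -2.74
For an open-ended stub, Z_in = −jZ_0·cot(βl) = −jZ_0/tan(βl)

X_in ≈ 27.4 Ω (inductive)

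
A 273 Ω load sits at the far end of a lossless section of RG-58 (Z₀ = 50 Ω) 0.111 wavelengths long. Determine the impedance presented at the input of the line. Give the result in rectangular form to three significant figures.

βl = 2π × 0.111 = 40°
tan(βl) = tan(40°) = 0.838
Z_in = Z_0·(Z_L + jZ_0·tanβl)/(Z_0 + jZ_L·tanβl)
     = 50·(273 + j41.9)/(50 + j229)

Z_in ≈ 21.2 − j55 Ω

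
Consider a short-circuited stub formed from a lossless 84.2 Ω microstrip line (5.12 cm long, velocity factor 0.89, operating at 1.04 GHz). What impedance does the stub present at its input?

λ = v/f = 0.89·c / 1.04 GHz = 0.257 m
βl = 2π·l/λ = 2π × 0.199 = 71.8°
tan(βl) = 3.04
For a short-circuited stub, Z_in = jZ_0·tan(βl)

Z_in ≈ +j256 Ω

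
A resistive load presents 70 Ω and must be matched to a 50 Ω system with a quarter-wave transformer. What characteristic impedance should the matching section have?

Z_qwt ≈ 59.2 Ω

Z_qwt = √(Z_0·R_L) = √(50 × 70) = √3500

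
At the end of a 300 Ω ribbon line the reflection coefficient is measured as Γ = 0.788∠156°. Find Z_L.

Z_L ≈ 37.2 + j62.8 Ω

Z_L = Z_0·(1 + Γ)/(1 − Γ) = 300·(0.28 + j0.321)/(1.72 − j0.321)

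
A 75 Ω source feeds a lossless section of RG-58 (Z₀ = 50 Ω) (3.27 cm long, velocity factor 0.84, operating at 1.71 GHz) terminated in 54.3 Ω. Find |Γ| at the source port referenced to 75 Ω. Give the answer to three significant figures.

λ = v/f = 0.84·c / 1.71 GHz = 0.147 m
βl = 2π·l/λ = 2π × 0.222 = 79.9°
tan(βl) = 5.6
Z_in = Z_0·(Z_L + jZ_0·tanβl)/(Z_0 + jZ_L·tanβl) = 46.3 − j1.32 Ω
Γ_s = (Z_in − Z_s)/(Z_in + Z_s) = (-28.7 − j1.32)/(121 − j1.32), |Γ_s| = 0.237

|Γ| ≈ 0.237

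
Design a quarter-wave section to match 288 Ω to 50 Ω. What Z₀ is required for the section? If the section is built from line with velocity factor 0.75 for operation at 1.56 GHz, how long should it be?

Z_qwt = √(Z_0·R_L) = √(50 × 288) = √14400
λ = 0.75·c/f = 0.144 m, so l = λ/4 = 0.0361 m

Z_qwt ≈ 120 Ω; length ≈ 3.61 cm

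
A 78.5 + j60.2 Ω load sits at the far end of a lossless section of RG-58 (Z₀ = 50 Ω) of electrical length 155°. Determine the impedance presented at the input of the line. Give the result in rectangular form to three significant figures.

tan(βl) = tan(155°) = -0.466
Z_in = Z_0·(Z_L + jZ_0·tanβl)/(Z_0 + jZ_L·tanβl)
     = 50·(78.5 + j36.9)/(78.1 − j36.6)

Z_in ≈ 32.1 + j38.7 Ω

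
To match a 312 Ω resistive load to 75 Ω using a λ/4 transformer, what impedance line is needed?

Z_qwt ≈ 153 Ω

Z_qwt = √(Z_0·R_L) = √(75 × 312) = √23400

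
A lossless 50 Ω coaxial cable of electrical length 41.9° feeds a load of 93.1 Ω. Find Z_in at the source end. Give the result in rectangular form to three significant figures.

Z_in ≈ 44.3 − j29.2 Ω

tan(βl) = tan(41.9°) = 0.897
Z_in = Z_0·(Z_L + jZ_0·tanβl)/(Z_0 + jZ_L·tanβl)
     = 50·(93.1 + j44.9)/(50 + j83.5)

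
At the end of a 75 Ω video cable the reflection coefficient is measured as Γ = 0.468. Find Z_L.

Z_L ≈ 207 Ω

Z_L = Z_0·(1 + Γ)/(1 − Γ) = 75·(1.47)/(0.532)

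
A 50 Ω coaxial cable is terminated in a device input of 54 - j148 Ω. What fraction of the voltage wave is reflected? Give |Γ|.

|Γ| ≈ 0.818

Γ = (Z_L − Z_0)/(Z_L + Z_0) = (4 − j148)/(104 − j148)
|Γ| = 148/181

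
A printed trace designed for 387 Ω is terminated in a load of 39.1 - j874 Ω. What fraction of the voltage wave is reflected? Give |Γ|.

|Γ| ≈ 0.967

Γ = (Z_L − Z_0)/(Z_L + Z_0) = (-347.9 − j874)/(426.1 − j874)
|Γ| = 941/972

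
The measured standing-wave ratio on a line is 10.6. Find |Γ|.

|Γ| ≈ 0.828

|Γ| = (S − 1)/(S + 1) = (10.6 − 1)/(10.6 + 1) = 9.6/11.6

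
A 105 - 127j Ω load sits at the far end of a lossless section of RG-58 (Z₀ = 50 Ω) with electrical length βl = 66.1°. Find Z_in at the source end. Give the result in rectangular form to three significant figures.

tan(βl) = tan(66.1°) = 2.26
Z_in = Z_0·(Z_L + jZ_0·tanβl)/(Z_0 + jZ_L·tanβl)
     = 50·(105 − j14.2)/(337 + j237)

Z_in ≈ 9.44 − j8.75 Ω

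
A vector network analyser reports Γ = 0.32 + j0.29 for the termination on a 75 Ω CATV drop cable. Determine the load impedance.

Z_L = Z_0·(1 + Γ)/(1 − Γ) = 75·(1.32 + j0.29)/(0.68 − j0.29)

Z_L ≈ 112 + j79.6 Ω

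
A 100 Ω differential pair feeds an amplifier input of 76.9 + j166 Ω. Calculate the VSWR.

Γ = (Z_L − Z_0)/(Z_L + Z_0) = (-23.1 + j166)/(176.9 + j166)
|Γ| = 168/243 = 0.691
VSWR = (1 + |Γ|)/(1 − |Γ|) = 1.69/0.309

VSWR ≈ 5.47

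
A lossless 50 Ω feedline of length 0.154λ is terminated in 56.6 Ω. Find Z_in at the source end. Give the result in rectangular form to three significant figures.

Z_in ≈ 47.5 − j5.52 Ω

βl = 2π × 0.154 = 55.4°
tan(βl) = tan(55.4°) = 1.45
Z_in = Z_0·(Z_L + jZ_0·tanβl)/(Z_0 + jZ_L·tanβl)
     = 50·(56.6 + j72.6)/(50 + j82.2)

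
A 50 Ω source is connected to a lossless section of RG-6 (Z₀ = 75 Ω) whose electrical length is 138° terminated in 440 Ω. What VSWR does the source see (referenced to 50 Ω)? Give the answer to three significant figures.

tan(βl) = -0.9
Z_in = Z_0·(Z_L + jZ_0·tanβl)/(Z_0 + jZ_L·tanβl) = 27.6 + j78.1 Ω
Γ_s = (Z_in − Z_s)/(Z_in + Z_s) = (-22.4 + j78.1)/(77.6 + j78.1), |Γ_s| = 0.738
VSWR = (1 + |Γ_s|)/(1 − |Γ_s|)

VSWR ≈ 6.64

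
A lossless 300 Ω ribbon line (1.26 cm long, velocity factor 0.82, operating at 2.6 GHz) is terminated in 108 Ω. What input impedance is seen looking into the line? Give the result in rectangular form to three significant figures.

Z_in ≈ 208 + j250 Ω

λ = v/f = 0.82·c / 2.6 GHz = 0.0946 m
βl = 2π·l/λ = 2π × 0.133 = 47.9°
tan(βl) = tan(47.9°) = 1.11
Z_in = Z_0·(Z_L + jZ_0·tanβl)/(Z_0 + jZ_L·tanβl)
     = 300·(108 + j332)/(300 + j120)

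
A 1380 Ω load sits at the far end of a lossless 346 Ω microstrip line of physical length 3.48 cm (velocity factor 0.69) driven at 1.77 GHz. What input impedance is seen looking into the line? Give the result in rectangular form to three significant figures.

Z_in ≈ 94.4 + j99.3 Ω

λ = v/f = 0.69·c / 1.77 GHz = 0.117 m
βl = 2π·l/λ = 2π × 0.298 = 107°
tan(βl) = tan(107°) = -3.25
Z_in = Z_0·(Z_L + jZ_0·tanβl)/(Z_0 + jZ_L·tanβl)
     = 346·(1380 − j1120)/(346 − j4480)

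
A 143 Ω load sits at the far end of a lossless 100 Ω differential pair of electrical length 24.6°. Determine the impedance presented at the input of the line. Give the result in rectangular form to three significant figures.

Z_in ≈ 121 − j33.5 Ω

tan(βl) = tan(24.6°) = 0.458
Z_in = Z_0·(Z_L + jZ_0·tanβl)/(Z_0 + jZ_L·tanβl)
     = 100·(143 + j45.8)/(100 + j65.5)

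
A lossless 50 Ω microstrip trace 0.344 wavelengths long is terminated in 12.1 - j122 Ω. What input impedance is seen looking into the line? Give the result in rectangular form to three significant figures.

Z_in ≈ 5.5 + j73.7 Ω

βl = 2π × 0.344 = 124°
tan(βl) = tan(124°) = -1.49
Z_in = Z_0·(Z_L + jZ_0·tanβl)/(Z_0 + jZ_L·tanβl)
     = 50·(12.1 − j197)/(-132 − j18)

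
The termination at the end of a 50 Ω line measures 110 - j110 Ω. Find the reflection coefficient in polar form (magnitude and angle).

Γ = (Z_L − Z_0)/(Z_L + Z_0) = (60 − j110)/(160 − j110)
|Γ| = 125/194 = 0.645

Γ ≈ 0.645 ∠ -26.9°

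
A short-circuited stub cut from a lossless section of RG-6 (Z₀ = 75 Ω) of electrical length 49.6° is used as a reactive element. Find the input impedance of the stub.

Z_in ≈ +j88.1 Ω

tan(βl) = 1.17
For a short-circuited stub, Z_in = jZ_0·tan(βl)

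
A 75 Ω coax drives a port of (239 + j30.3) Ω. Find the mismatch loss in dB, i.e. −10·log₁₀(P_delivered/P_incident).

mismatch loss ≈ 1.42 dB

Γ = (164 + j30.3)/(314 + j30.3), |Γ| = 0.529
|Γ|² = 0.279, so P_del/P_inc = 1 − |Γ|² = 0.721
ML = −10·log₁₀(1 − |Γ|²)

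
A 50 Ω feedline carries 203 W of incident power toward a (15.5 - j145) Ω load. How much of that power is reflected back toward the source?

|Γ| = |(-34.5 − j145)/(65.5 − j145)| = 0.937
|Γ|² = 0.878
P_refl = |Γ|²·P_inc = 178 W, P_del = (1 − |Γ|²)·P_inc = 24.9 W

P_reflected ≈ 178 W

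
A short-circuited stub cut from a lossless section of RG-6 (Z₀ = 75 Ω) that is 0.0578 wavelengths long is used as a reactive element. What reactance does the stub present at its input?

βl = 2π × 0.0578 = 20.8°
tan(βl) = 0.38
For a short-circuited stub, Z_in = jZ_0·tan(βl)

X_in ≈ 28.5 Ω (inductive)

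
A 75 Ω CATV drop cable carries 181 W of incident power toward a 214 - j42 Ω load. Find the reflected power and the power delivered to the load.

P_reflected ≈ 44.7 W; P_delivered ≈ 136 W

|Γ| = |(139 − j42)/(289 − j42)| = 0.497
|Γ|² = 0.247
P_refl = |Γ|²·P_inc = 44.7 W, P_del = (1 − |Γ|²)·P_inc = 136 W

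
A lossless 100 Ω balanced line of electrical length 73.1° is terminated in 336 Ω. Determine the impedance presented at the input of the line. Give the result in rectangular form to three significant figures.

tan(βl) = tan(73.1°) = 3.29
Z_in = Z_0·(Z_L + jZ_0·tanβl)/(Z_0 + jZ_L·tanβl)
     = 100·(336 + j329)/(100 + j1110)

Z_in ≈ 32.2 − j27.5 Ω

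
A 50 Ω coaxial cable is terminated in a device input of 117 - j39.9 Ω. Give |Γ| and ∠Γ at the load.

Γ ≈ 0.454 ∠ -17.3°

Γ = (Z_L − Z_0)/(Z_L + Z_0) = (67 − j39.9)/(167 − j39.9)
|Γ| = 78/172 = 0.454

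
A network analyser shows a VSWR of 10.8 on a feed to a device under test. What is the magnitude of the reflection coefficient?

|Γ| = (S − 1)/(S + 1) = (10.8 − 1)/(10.8 + 1) = 9.8/11.8

|Γ| ≈ 0.831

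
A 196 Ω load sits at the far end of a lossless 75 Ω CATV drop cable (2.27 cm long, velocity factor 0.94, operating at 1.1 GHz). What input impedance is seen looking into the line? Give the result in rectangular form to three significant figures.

λ = v/f = 0.94·c / 1.1 GHz = 0.256 m
βl = 2π·l/λ = 2π × 0.0885 = 31.9°
tan(βl) = tan(31.9°) = 0.622
Z_in = Z_0·(Z_L + jZ_0·tanβl)/(Z_0 + jZ_L·tanβl)
     = 75·(196 + j46.6)/(75 + j122)

Z_in ≈ 74.6 − j74.7 Ω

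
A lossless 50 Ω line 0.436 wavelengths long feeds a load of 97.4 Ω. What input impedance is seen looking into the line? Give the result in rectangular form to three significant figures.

Z_in ≈ 68.2 + j35.2 Ω

βl = 2π × 0.436 = 157°
tan(βl) = tan(157°) = -0.425
Z_in = Z_0·(Z_L + jZ_0·tanβl)/(Z_0 + jZ_L·tanβl)
     = 50·(97.4 − j21.3)/(50 − j41.4)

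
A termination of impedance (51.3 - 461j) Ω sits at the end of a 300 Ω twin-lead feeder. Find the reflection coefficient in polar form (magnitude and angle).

Γ ≈ 0.904 ∠ -65.7°

Γ = (Z_L − Z_0)/(Z_L + Z_0) = (-248.7 − j461)/(351.3 − j461)
|Γ| = 524/580 = 0.904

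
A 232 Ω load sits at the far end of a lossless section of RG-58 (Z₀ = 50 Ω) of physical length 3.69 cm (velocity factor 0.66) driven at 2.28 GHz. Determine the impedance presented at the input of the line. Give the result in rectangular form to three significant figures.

λ = v/f = 0.66·c / 2.28 GHz = 0.0868 m
βl = 2π·l/λ = 2π × 0.425 = 153°
tan(βl) = tan(153°) = -0.51
Z_in = Z_0·(Z_L + jZ_0·tanβl)/(Z_0 + jZ_L·tanβl)
     = 50·(232 − j25.5)/(50 − j118)

Z_in ≈ 44.3 + j79.3 Ω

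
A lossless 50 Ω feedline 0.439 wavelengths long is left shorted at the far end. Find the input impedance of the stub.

βl = 2π × 0.439 = 158°
tan(βl) = -0.403
For a shorted stub, Z_in = jZ_0·tan(βl)

Z_in ≈ −j20.2 Ω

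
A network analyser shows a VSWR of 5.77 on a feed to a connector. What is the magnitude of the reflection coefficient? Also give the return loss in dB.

|Γ| = (S − 1)/(S + 1) = (5.77 − 1)/(5.77 + 1) = 4.77/6.77
RL = −20·log₁₀|Γ| = −20·log₁₀(0.705)

|Γ| ≈ 0.705; return loss ≈ 3.04 dB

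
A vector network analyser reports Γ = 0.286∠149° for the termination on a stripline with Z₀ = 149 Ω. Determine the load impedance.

Z_L = Z_0·(1 + Γ)/(1 − Γ) = 149·(0.755 + j0.147)/(1.25 − j0.147)

Z_L ≈ 87 + j27.9 Ω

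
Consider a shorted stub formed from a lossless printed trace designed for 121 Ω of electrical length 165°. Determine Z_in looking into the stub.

Z_in ≈ −j32.4 Ω

tan(βl) = -0.268
For a shorted stub, Z_in = jZ_0·tan(βl)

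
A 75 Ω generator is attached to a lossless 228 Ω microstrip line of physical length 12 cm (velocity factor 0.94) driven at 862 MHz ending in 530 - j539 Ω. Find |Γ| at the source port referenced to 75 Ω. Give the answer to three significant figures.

|Γ| ≈ 0.83

λ = v/f = 0.94·c / 862 MHz = 0.327 m
βl = 2π·l/λ = 2π × 0.367 = 132°
tan(βl) = -1.11
Z_in = Z_0·(Z_L + jZ_0·tanβl)/(Z_0 + jZ_L·tanβl) = 127 + j286 Ω
Γ_s = (Z_in − Z_s)/(Z_in + Z_s) = (52.5 + j286)/(202 + j286), |Γ_s| = 0.83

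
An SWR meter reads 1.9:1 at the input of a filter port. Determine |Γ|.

|Γ| ≈ 0.31

|Γ| = (S − 1)/(S + 1) = (1.9 − 1)/(1.9 + 1) = 0.9/2.9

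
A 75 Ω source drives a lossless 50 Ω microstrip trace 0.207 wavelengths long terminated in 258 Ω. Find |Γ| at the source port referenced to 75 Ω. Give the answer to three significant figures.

|Γ| ≈ 0.763

βl = 2π × 0.207 = 74.5°
tan(βl) = 3.61
Z_in = Z_0·(Z_L + jZ_0·tanβl)/(Z_0 + jZ_L·tanβl) = 10.4 − j13.3 Ω
Γ_s = (Z_in − Z_s)/(Z_in + Z_s) = (-64.6 − j13.3)/(85.4 − j13.3), |Γ_s| = 0.763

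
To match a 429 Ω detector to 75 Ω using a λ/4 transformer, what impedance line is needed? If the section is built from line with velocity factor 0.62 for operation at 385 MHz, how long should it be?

Z_qwt ≈ 179 Ω; length ≈ 12.1 cm

Z_qwt = √(Z_0·R_L) = √(75 × 429) = √32180
λ = 0.62·c/f = 0.483 m, so l = λ/4 = 0.121 m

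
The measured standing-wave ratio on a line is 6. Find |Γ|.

|Γ| ≈ 0.714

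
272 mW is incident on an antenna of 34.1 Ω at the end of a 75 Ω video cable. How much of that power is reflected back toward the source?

Γ = (34.1 − 75)/(34.1 + 75) = -0.375
|Γ|² = 0.141
P_refl = |Γ|²·P_inc = 38.2 mW, P_del = (1 − |Γ|²)·P_inc = 234 mW

P_reflected ≈ 38.2 mW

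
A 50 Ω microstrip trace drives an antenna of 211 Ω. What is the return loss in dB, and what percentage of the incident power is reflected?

Γ = (211 − 50)/(211 + 50) = 0.617
RL = −20·log₁₀(0.617) = 4.2 dB
P_refl/P_inc = |Γ|² = 0.381

RL ≈ 4.2 dB; 38.1% of incident power reflected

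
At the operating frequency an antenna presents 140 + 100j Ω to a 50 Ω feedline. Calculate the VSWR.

VSWR ≈ 4.36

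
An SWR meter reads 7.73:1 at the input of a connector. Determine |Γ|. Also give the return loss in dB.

|Γ| = (S − 1)/(S + 1) = (7.73 − 1)/(7.73 + 1) = 6.73/8.73
RL = −20·log₁₀|Γ| = −20·log₁₀(0.771)

|Γ| ≈ 0.771; return loss ≈ 2.26 dB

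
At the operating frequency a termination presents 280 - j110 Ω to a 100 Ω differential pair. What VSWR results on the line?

Γ = (Z_L − Z_0)/(Z_L + Z_0) = (180 − j110)/(380 − j110)
|Γ| = 211/396 = 0.533
VSWR = (1 + |Γ|)/(1 − |Γ|) = 1.53/0.467

VSWR ≈ 3.28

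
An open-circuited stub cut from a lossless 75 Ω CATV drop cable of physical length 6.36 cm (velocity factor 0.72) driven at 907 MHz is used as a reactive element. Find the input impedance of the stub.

Z_in ≈ +j8.07 Ω

λ = v/f = 0.72·c / 907 MHz = 0.238 m
βl = 2π·l/λ = 2π × 0.267 = 96.1°
tan(βl) = -9.29
For an open-circuited stub, Z_in = −jZ_0·cot(βl) = −jZ_0/tan(βl)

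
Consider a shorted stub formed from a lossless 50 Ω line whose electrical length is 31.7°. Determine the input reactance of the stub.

tan(βl) = 0.618
For a shorted stub, Z_in = jZ_0·tan(βl)

X_in ≈ 30.9 Ω (inductive)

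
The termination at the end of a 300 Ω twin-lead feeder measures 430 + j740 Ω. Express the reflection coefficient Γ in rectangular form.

Γ = (Z_L − Z_0)/(Z_L + Z_0) = (130 + j740)/(730 + j740)

Γ ≈ 0.595 + j0.411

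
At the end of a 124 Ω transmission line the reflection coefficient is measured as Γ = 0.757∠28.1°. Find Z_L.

Z_L = Z_0·(1 + Γ)/(1 − Γ) = 124·(1.67 + j0.357)/(0.332 − j0.357)

Z_L ≈ 223 + j372 Ω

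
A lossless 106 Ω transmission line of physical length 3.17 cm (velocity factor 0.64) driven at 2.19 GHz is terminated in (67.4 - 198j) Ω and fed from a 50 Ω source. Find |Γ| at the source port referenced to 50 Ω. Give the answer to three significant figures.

λ = v/f = 0.64·c / 2.19 GHz = 0.0877 m
βl = 2π·l/λ = 2π × 0.362 = 130°
tan(βl) = -1.18
Z_in = Z_0·(Z_L + jZ_0·tanβl)/(Z_0 + jZ_L·tanβl) = 79.5 + j217 Ω
Γ_s = (Z_in − Z_s)/(Z_in + Z_s) = (29.5 + j217)/(129 + j217), |Γ_s| = 0.867

|Γ| ≈ 0.867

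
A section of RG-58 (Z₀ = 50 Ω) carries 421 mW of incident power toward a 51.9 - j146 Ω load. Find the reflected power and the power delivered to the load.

P_reflected ≈ 283 mW; P_delivered ≈ 138 mW

|Γ| = |(1.9 − j146)/(101.9 − j146)| = 0.82
|Γ|² = 0.673
P_refl = |Γ|²·P_inc = 283 mW, P_del = (1 − |Γ|²)·P_inc = 138 mW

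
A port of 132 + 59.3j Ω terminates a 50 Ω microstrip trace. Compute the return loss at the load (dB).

Γ = (82 + j59.3)/(182 + j59.3), |Γ| = 0.529
RL = −20·log₁₀|Γ| = −20·log₁₀(0.529)

RL ≈ 5.54 dB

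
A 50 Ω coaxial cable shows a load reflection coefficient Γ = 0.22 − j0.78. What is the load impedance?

Z_L ≈ 14.1 − j64.1 Ω

Z_L = Z_0·(1 + Γ)/(1 − Γ) = 50·(1.22 − j0.78)/(0.78 + j0.78)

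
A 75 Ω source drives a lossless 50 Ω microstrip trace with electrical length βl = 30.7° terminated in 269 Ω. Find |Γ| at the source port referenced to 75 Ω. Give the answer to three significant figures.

tan(βl) = 0.594
Z_in = Z_0·(Z_L + jZ_0·tanβl)/(Z_0 + jZ_L·tanβl) = 32.5 − j74 Ω
Γ_s = (Z_in − Z_s)/(Z_in + Z_s) = (-42.5 − j74)/(107 − j74), |Γ_s| = 0.654

|Γ| ≈ 0.654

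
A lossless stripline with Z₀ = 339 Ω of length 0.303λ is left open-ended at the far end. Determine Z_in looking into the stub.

βl = 2π × 0.303 = 109°
tan(βl) = -2.89
For an open-ended stub, Z_in = −jZ_0·cot(βl) = −jZ_0/tan(βl)

Z_in ≈ +j117 Ω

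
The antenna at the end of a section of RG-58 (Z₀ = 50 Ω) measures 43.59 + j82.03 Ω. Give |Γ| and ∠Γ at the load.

Γ = (Z_L − Z_0)/(Z_L + Z_0) = (-6.41 + j82.03)/(93.59 + j82.03)
|Γ| = 82.3/124 = 0.661

Γ ≈ 0.661 ∠ 53.2°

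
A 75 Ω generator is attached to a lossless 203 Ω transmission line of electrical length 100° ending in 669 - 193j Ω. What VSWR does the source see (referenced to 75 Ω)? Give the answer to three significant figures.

tan(βl) = -5.67
Z_in = Z_0·(Z_L + jZ_0·tanβl)/(Z_0 + jZ_L·tanβl) = 60.2 + j49.9 Ω
Γ_s = (Z_in − Z_s)/(Z_in + Z_s) = (-14.8 + j49.9)/(135 + j49.9), |Γ_s| = 0.361
VSWR = (1 + |Γ_s|)/(1 − |Γ_s|)

VSWR ≈ 2.13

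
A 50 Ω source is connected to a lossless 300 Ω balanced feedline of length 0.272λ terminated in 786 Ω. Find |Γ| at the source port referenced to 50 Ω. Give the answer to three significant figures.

|Γ| ≈ 0.443

βl = 2π × 0.272 = 97.9°
tan(βl) = -7.19
Z_in = Z_0·(Z_L + jZ_0·tanβl)/(Z_0 + jZ_L·tanβl) = 116 + j35.6 Ω
Γ_s = (Z_in − Z_s)/(Z_in + Z_s) = (66.4 + j35.6)/(166 + j35.6), |Γ_s| = 0.443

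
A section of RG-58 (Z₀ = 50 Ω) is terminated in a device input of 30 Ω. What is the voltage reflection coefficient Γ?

Γ = -0.25

Γ = (Z_L − Z_0)/(Z_L + Z_0) = (30 − 50)/(30 + 50) = -20/80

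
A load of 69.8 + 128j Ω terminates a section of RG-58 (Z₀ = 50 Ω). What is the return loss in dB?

RL ≈ 2.63 dB

Γ = (19.8 + j128)/(119.8 + j128), |Γ| = 0.739
RL = −20·log₁₀|Γ| = −20·log₁₀(0.739)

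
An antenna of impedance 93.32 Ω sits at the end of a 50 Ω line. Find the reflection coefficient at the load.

Γ = (Z_L − Z_0)/(Z_L + Z_0) = (93.32 − 50)/(93.32 + 50) = 43.32/143.3

Γ = 0.302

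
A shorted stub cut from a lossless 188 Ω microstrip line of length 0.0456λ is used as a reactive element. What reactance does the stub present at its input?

X_in ≈ 55.4 Ω (inductive)

βl = 2π × 0.0456 = 16.4°
tan(βl) = 0.295
For a shorted stub, Z_in = jZ_0·tan(βl)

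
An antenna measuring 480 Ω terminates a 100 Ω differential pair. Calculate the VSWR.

VSWR ≈ 4.8

Γ = (480 − 100)/(480 + 100) = 0.655
VSWR = (1 + 0.655)/(1 − 0.655)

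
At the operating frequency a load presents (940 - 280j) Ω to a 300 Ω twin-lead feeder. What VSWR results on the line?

Γ = (Z_L − Z_0)/(Z_L + Z_0) = (640 − j280)/(1240 − j280)
|Γ| = 699/1270 = 0.55
VSWR = (1 + |Γ|)/(1 − |Γ|) = 1.55/0.45

VSWR ≈ 3.44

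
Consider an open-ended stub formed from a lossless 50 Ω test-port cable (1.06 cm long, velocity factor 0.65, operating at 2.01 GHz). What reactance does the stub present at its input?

λ = v/f = 0.65·c / 2.01 GHz = 0.097 m
βl = 2π·l/λ = 2π × 0.109 = 39.3°
tan(βl) = 0.819
For an open-ended stub, Z_in = −jZ_0·cot(βl) = −jZ_0/tan(βl)

X_in ≈ -61 Ω (capacitive)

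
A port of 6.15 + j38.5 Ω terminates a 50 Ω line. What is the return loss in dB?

Γ = (-43.85 + j38.5)/(56.15 + j38.5), |Γ| = 0.857
RL = −20·log₁₀|Γ| = −20·log₁₀(0.857)

RL ≈ 1.34 dB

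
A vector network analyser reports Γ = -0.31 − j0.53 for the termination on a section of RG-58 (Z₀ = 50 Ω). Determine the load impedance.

Z_L = Z_0·(1 + Γ)/(1 − Γ) = 50·(0.69 − j0.53)/(1.31 + j0.53)

Z_L ≈ 15.6 − j26.5 Ω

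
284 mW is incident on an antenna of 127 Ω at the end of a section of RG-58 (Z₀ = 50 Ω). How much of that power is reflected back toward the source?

P_reflected ≈ 53.7 mW

Γ = (127 − 50)/(127 + 50) = 0.435
|Γ|² = 0.189
P_refl = |Γ|²·P_inc = 53.7 mW, P_del = (1 − |Γ|²)·P_inc = 230 mW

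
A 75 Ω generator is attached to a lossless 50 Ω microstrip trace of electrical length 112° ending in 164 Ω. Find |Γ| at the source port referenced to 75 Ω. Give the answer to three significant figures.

|Γ| ≈ 0.64

tan(βl) = -2.48
Z_in = Z_0·(Z_L + jZ_0·tanβl)/(Z_0 + jZ_L·tanβl) = 17.5 + j18 Ω
Γ_s = (Z_in − Z_s)/(Z_in + Z_s) = (-57.5 + j18)/(92.5 + j18), |Γ_s| = 0.64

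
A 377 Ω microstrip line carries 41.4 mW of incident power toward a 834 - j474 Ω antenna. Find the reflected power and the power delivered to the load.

P_reflected ≈ 10.6 mW; P_delivered ≈ 30.8 mW

|Γ| = |(457 − j474)/(1211 − j474)| = 0.506
|Γ|² = 0.256
P_refl = |Γ|²·P_inc = 10.6 mW, P_del = (1 − |Γ|²)·P_inc = 30.8 mW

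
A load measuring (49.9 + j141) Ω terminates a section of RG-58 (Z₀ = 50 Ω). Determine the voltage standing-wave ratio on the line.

VSWR ≈ 9.87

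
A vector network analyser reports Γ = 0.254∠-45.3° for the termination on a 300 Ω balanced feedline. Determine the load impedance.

Z_L = Z_0·(1 + Γ)/(1 − Γ) = 300·(1.18 − j0.181)/(0.821 + j0.181)

Z_L ≈ 397 − j153 Ω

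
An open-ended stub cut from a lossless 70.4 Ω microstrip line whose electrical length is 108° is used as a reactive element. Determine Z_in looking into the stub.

Z_in ≈ +j22.9 Ω

tan(βl) = -3.08
For an open-ended stub, Z_in = −jZ_0·cot(βl) = −jZ_0/tan(βl)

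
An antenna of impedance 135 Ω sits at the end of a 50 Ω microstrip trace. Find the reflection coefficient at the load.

Γ = 0.459

Γ = (Z_L − Z_0)/(Z_L + Z_0) = (135 − 50)/(135 + 50) = 85/185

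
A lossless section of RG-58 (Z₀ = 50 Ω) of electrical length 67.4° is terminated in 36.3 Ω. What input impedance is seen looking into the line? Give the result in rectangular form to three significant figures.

tan(βl) = tan(67.4°) = 2.4
Z_in = Z_0·(Z_L + jZ_0·tanβl)/(Z_0 + jZ_L·tanβl)
     = 50·(36.3 + j120)/(50 + j87.2)

Z_in ≈ 60.8 + j14.1 Ω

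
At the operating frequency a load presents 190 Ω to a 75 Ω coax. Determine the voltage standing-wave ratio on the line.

VSWR ≈ 2.53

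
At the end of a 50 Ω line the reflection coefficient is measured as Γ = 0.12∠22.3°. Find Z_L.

Z_L ≈ 62.2 + j5.75 Ω

Z_L = Z_0·(1 + Γ)/(1 − Γ) = 50·(1.11 + j0.0455)/(0.889 − j0.0455)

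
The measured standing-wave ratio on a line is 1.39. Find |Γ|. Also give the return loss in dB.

|Γ| ≈ 0.163; return loss ≈ 15.7 dB

|Γ| = (S − 1)/(S + 1) = (1.39 − 1)/(1.39 + 1) = 0.39/2.39
RL = −20·log₁₀|Γ| = −20·log₁₀(0.163)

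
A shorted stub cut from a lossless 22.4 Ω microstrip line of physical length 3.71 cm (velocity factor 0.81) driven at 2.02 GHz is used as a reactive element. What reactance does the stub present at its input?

λ = v/f = 0.81·c / 2.02 GHz = 0.12 m
βl = 2π·l/λ = 2π × 0.308 = 111°
tan(βl) = -2.6
For a shorted stub, Z_in = jZ_0·tan(βl)

X_in ≈ -58.3 Ω (capacitive)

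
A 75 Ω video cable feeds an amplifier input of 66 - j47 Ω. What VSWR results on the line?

VSWR ≈ 1.95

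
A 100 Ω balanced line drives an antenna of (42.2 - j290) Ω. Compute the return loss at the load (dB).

Γ = (-57.8 − j290)/(142.2 − j290), |Γ| = 0.916
RL = −20·log₁₀|Γ| = −20·log₁₀(0.916)

RL ≈ 0.767 dB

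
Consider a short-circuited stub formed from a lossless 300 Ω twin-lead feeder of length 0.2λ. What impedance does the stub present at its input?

Z_in ≈ +j923 Ω

βl = 2π × 0.2 = 72°
tan(βl) = 3.08
For a short-circuited stub, Z_in = jZ_0·tan(βl)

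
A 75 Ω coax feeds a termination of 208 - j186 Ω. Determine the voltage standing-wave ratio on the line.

VSWR ≈ 5.16

Γ = (Z_L − Z_0)/(Z_L + Z_0) = (133 − j186)/(283 − j186)
|Γ| = 229/339 = 0.675
VSWR = (1 + |Γ|)/(1 − |Γ|) = 1.68/0.325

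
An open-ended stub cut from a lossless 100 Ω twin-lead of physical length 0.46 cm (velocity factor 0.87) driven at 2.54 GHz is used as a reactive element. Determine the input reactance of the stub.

X_in ≈ -346 Ω (capacitive)

λ = v/f = 0.87·c / 2.54 GHz = 0.103 m
βl = 2π·l/λ = 2π × 0.0448 = 16.1°
tan(βl) = 0.289
For an open-ended stub, Z_in = −jZ_0·cot(βl) = −jZ_0/tan(βl)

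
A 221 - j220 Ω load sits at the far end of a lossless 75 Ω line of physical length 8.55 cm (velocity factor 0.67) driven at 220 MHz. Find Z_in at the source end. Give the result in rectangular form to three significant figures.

λ = v/f = 0.67·c / 220 MHz = 0.914 m
βl = 2π·l/λ = 2π × 0.0936 = 33.7°
tan(βl) = tan(33.7°) = 0.667
Z_in = Z_0·(Z_L + jZ_0·tanβl)/(Z_0 + jZ_L·tanβl)
     = 75·(221 − j170)/(222 + j147)

Z_in ≈ 25.3 − j74.4 Ω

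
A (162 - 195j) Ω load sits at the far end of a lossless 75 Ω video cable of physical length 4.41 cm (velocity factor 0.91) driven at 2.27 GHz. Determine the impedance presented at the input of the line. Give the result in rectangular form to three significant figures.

λ = v/f = 0.91·c / 2.27 GHz = 0.12 m
βl = 2π·l/λ = 2π × 0.367 = 132°
tan(βl) = tan(132°) = -1.11
Z_in = Z_0·(Z_L + jZ_0·tanβl)/(Z_0 + jZ_L·tanβl)
     = 75·(162 − j278)/(-141 − j180)

Z_in ≈ 38.8 + j98.1 Ω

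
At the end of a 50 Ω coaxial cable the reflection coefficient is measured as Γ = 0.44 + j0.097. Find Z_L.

Z_L ≈ 123 + j30 Ω

Z_L = Z_0·(1 + Γ)/(1 − Γ) = 50·(1.44 + j0.097)/(0.56 − j0.097)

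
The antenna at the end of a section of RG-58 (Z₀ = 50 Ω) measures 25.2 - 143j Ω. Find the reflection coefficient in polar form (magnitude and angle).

Γ = (Z_L − Z_0)/(Z_L + Z_0) = (-24.8 − j143)/(75.2 − j143)
|Γ| = 145/162 = 0.898

Γ ≈ 0.898 ∠ -37.6°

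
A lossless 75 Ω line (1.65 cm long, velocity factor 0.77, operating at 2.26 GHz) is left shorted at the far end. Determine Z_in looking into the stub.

Z_in ≈ +j121 Ω

λ = v/f = 0.77·c / 2.26 GHz = 0.102 m
βl = 2π·l/λ = 2π × 0.161 = 58.1°
tan(βl) = 1.61
For a shorted stub, Z_in = jZ_0·tan(βl)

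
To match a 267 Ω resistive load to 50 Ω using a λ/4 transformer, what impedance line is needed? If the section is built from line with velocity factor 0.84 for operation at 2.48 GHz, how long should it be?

Z_qwt ≈ 116 Ω; length ≈ 2.54 cm

Z_qwt = √(Z_0·R_L) = √(50 × 267) = √13350
λ = 0.84·c/f = 0.102 m, so l = λ/4 = 0.0254 m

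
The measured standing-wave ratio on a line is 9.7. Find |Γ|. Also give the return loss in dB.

|Γ| ≈ 0.813; return loss ≈ 1.8 dB

|Γ| = (S − 1)/(S + 1) = (9.7 − 1)/(9.7 + 1) = 8.7/10.7
RL = −20·log₁₀|Γ| = −20·log₁₀(0.813)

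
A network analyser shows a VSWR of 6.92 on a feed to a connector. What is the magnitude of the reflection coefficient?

|Γ| ≈ 0.747

|Γ| = (S − 1)/(S + 1) = (6.92 − 1)/(6.92 + 1) = 5.92/7.92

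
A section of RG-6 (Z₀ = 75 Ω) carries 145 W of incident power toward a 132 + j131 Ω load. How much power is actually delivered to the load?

P_delivered ≈ 95.7 W

|Γ| = |(57 + j131)/(207 + j131)| = 0.583
|Γ|² = 0.34
P_refl = |Γ|²·P_inc = 49.3 W, P_del = (1 − |Γ|²)·P_inc = 95.7 W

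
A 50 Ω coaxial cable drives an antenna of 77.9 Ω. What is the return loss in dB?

Γ = (77.9 − 50)/(77.9 + 50) = 0.218
RL = −20·log₁₀|Γ| = −20·log₁₀(0.218)

RL ≈ 13.2 dB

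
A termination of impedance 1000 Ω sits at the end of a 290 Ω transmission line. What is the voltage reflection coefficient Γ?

Γ = (Z_L − Z_0)/(Z_L + Z_0) = (1000 − 290)/(1000 + 290) = 710/1290

Γ = 0.55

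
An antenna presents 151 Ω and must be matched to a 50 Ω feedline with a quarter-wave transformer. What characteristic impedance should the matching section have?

Z_qwt ≈ 86.9 Ω

Z_qwt = √(Z_0·R_L) = √(50 × 151) = √7550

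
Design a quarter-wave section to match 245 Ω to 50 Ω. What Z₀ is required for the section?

Z_qwt ≈ 111 Ω

Z_qwt = √(Z_0·R_L) = √(50 × 245) = √12250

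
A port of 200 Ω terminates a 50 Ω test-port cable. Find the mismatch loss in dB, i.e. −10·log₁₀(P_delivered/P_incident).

Γ = (200 − 50)/(200 + 50) = 0.6
|Γ|² = 0.36, so P_del/P_inc = 1 − |Γ|² = 0.64
ML = −10·log₁₀(1 − |Γ|²)

mismatch loss ≈ 1.94 dB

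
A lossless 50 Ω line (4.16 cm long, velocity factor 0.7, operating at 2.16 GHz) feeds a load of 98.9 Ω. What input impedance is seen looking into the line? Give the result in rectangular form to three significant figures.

λ = v/f = 0.7·c / 2.16 GHz = 0.0972 m
βl = 2π·l/λ = 2π × 0.428 = 154°
tan(βl) = tan(154°) = -0.487
Z_in = Z_0·(Z_L + jZ_0·tanβl)/(Z_0 + jZ_L·tanβl)
     = 50·(98.9 − j24.3)/(50 − j48.2)

Z_in ≈ 63.5 + j36.8 Ω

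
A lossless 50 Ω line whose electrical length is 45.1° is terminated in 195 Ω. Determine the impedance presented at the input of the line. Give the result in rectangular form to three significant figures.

tan(βl) = tan(45.1°) = 1
Z_in = Z_0·(Z_L + jZ_0·tanβl)/(Z_0 + jZ_L·tanβl)
     = 50·(195 + j50.2)/(50 + j196)

Z_in ≈ 24 − j43.7 Ω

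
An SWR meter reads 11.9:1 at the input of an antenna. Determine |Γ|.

|Γ| = (S − 1)/(S + 1) = (11.9 − 1)/(11.9 + 1) = 10.9/12.9

|Γ| ≈ 0.845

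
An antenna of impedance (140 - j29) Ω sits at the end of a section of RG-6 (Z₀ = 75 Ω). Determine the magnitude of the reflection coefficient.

Γ = (Z_L − Z_0)/(Z_L + Z_0) = (65 − j29)/(215 − j29)
|Γ| = 71.2/217

|Γ| ≈ 0.328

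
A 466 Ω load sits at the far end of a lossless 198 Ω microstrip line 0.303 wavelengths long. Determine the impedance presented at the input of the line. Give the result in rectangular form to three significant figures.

βl = 2π × 0.303 = 109°
tan(βl) = tan(109°) = -2.89
Z_in = Z_0·(Z_L + jZ_0·tanβl)/(Z_0 + jZ_L·tanβl)
     = 198·(466 − j572)/(198 − j1350)

Z_in ≈ 92.2 + j54.9 Ω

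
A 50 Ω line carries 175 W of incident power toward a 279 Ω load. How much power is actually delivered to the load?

P_delivered ≈ 90.2 W

Γ = (279 − 50)/(279 + 50) = 0.696
|Γ|² = 0.484
P_refl = |Γ|²·P_inc = 84.8 W, P_del = (1 − |Γ|²)·P_inc = 90.2 W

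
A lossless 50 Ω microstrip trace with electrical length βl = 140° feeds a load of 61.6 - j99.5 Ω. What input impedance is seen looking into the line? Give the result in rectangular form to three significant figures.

tan(βl) = tan(140°) = -0.839
Z_in = Z_0·(Z_L + jZ_0·tanβl)/(Z_0 + jZ_L·tanβl)
     = 50·(61.6 − j141)/(-33.5 − j51.7)

Z_in ≈ 69.2 + j104 Ω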